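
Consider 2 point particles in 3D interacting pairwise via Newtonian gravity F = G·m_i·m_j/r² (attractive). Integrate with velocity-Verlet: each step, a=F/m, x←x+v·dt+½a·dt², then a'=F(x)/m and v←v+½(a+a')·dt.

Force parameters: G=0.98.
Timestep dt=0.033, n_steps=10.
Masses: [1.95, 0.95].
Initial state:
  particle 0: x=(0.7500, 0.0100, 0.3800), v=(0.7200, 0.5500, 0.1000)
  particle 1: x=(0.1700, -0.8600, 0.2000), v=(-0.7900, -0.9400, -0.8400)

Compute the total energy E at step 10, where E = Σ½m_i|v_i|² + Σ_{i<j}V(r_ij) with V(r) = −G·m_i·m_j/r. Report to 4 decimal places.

step 0: x0=(0.7500, 0.0100, 0.3800) x1=(0.1700, -0.8600, 0.2000)
step 1: x0=(0.7735, 0.0278, 0.3832) x1=(0.1444, -0.8903, 0.1724)
step 2: x0=(0.7966, 0.0449, 0.3863) x1=(0.1198, -0.9192, 0.1452)
step 3: x0=(0.8193, 0.0615, 0.3892) x1=(0.0959, -0.9470, 0.1182)
step 4: x0=(0.8416, 0.0776, 0.3920) x1=(0.0728, -0.9738, 0.0915)
step 5: x0=(0.8636, 0.0932, 0.3947) x1=(0.0503, -0.9996, 0.0651)
step 6: x0=(0.8853, 0.1084, 0.3973) x1=(0.0285, -1.0247, 0.0389)
step 7: x0=(0.9067, 0.1233, 0.3997) x1=(0.0072, -1.0489, 0.0129)
step 8: x0=(0.9279, 0.1378, 0.4020) x1=(-0.0135, -1.0725, -0.0128)
step 9: x0=(0.9488, 0.1521, 0.4043) x1=(-0.0337, -1.0955, -0.0383)
step 10: x0=(0.9695, 0.1660, 0.4064) x1=(-0.0535, -1.1179, -0.0636)
step 0 velocities: v0=(0.7200, 0.5500, 0.1000) v1=(-0.7900, -0.9400, -0.8400)
step 0: KE=1.8614, PE=-1.7111, E=0.1504
step 10 velocities: v0=(0.6242, 0.4186, 0.0629) v1=(-0.5934, -0.6702, -0.7638)
step 10: KE=1.2123, PE=-1.0632, E=0.1491

0.1491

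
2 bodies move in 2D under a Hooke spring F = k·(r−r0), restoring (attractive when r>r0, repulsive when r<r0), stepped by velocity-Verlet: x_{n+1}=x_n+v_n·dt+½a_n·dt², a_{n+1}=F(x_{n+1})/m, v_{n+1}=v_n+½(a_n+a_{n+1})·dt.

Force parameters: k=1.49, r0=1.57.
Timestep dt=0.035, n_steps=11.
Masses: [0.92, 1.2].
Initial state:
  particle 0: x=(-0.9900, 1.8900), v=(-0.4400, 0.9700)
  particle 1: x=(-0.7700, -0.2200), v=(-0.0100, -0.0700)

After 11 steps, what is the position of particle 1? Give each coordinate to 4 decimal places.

(-0.7814, -0.1860)

step 0: x0=(-0.9900, 1.8900) x1=(-0.7700, -0.2200)
step 1: x0=(-1.0053, 1.9234) x1=(-0.7704, -0.2220)
step 2: x0=(-1.0206, 1.9557) x1=(-0.7709, -0.2232)
step 3: x0=(-1.0356, 1.9867) x1=(-0.7715, -0.2234)
step 4: x0=(-1.0506, 2.0164) x1=(-0.7722, -0.2226)
step 5: x0=(-1.0653, 2.0448) x1=(-0.7730, -0.2208)
step 6: x0=(-1.0799, 2.0717) x1=(-0.7740, -0.2179)
step 7: x0=(-1.0943, 2.0973) x1=(-0.7752, -0.2138)
step 8: x0=(-1.1084, 2.1213) x1=(-0.7765, -0.2087)
step 9: x0=(-1.1224, 2.1437) x1=(-0.7779, -0.2023)
step 10: x0=(-1.1361, 2.1646) x1=(-0.7796, -0.1948)
step 11: x0=(-1.1496, 2.1839) x1=(-0.7814, -0.1860)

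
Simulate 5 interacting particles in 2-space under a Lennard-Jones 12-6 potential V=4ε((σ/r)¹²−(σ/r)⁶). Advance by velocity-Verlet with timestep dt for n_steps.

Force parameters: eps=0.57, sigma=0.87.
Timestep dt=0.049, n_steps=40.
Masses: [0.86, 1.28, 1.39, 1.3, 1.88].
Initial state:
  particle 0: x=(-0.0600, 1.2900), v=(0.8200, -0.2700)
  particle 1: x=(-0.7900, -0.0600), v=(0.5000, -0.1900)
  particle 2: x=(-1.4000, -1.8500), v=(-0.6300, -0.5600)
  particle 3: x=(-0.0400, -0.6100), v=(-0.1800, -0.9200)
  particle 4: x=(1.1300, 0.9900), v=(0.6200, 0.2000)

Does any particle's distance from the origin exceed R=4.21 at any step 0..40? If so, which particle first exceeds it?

no

step 0: x0=(-0.0600, 1.2900) x1=(-0.7900, -0.0600) x2=(-1.4000, -1.8500) x3=(-0.0400, -0.6100) x4=(1.1300, 0.9900)
step 1: x0=(-0.0186, 1.2760) x1=(-0.7679, -0.0673) x2=(-1.4308, -1.8773) x3=(-0.0464, -0.6569) x4=(1.1597, 0.9999)
step 2: x0=(0.0255, 1.2604) x1=(-0.7502, -0.0704) x2=(-1.4615, -1.9045) x3=(-0.0483, -0.7074) x4=(1.1879, 1.0101)
step 3: x0=(0.0726, 1.2433) x1=(-0.7345, -0.0711) x2=(-1.4920, -1.9315) x3=(-0.0479, -0.7599) x4=(1.2146, 1.0206)
step 4: x0=(0.1230, 1.2248) x1=(-0.7188, -0.0711) x2=(-1.5224, -1.9583) x3=(-0.0474, -0.8126) x4=(1.2395, 1.0314)
step 5: x0=(0.1769, 1.2048) x1=(-0.7019, -0.0719) x2=(-1.5526, -1.9850) x3=(-0.0480, -0.8643) x4=(1.2626, 1.0425)
step 6: x0=(0.2347, 1.1835) x1=(-0.6831, -0.0742) x2=(-1.5828, -2.0115) x3=(-0.0501, -0.9141) x4=(1.2837, 1.0538)
step 7: x0=(0.2964, 1.1610) x1=(-0.6623, -0.0784) x2=(-1.6128, -2.0380) x3=(-0.0540, -0.9617) x4=(1.3028, 1.0653)
step 8: x0=(0.3604, 1.1376) x1=(-0.6396, -0.0847) x2=(-1.6427, -2.0643) x3=(-0.0597, -1.0069) x4=(1.3205, 1.0770)
step 9: x0=(0.4220, 1.1138) x1=(-0.6151, -0.0931) x2=(-1.6725, -2.0905) x3=(-0.0669, -1.0496) x4=(1.3392, 1.0885)
step 10: x0=(0.4695, 1.0898) x1=(-0.5888, -0.1038) x2=(-1.7022, -2.1167) x3=(-0.0757, -1.0899) x4=(1.3641, 1.0999)
step 11: x0=(0.4916, 1.0651) x1=(-0.5610, -0.1167) x2=(-1.7318, -2.1427) x3=(-0.0858, -1.1277) x4=(1.4004, 1.1113)
step 12: x0=(0.4964, 1.0390) x1=(-0.5316, -0.1319) x2=(-1.7613, -2.1687) x3=(-0.0972, -1.1630) x4=(1.4444, 1.1232)
step 13: x0=(0.4969, 1.0119) x1=(-0.5008, -0.1493) x2=(-1.7907, -2.1946) x3=(-0.1097, -1.1957) x4=(1.4902, 1.1352)
step 14: x0=(0.4990, 0.9845) x1=(-0.4687, -0.1690) x2=(-1.8200, -2.2205) x3=(-0.1233, -1.2258) x4=(1.5349, 1.1470)
step 15: x0=(0.5047, 0.9571) x1=(-0.4352, -0.1910) x2=(-1.8492, -2.2463) x3=(-0.1379, -1.2533) x4=(1.5777, 1.1586)
step 16: x0=(0.5140, 0.9296) x1=(-0.4006, -0.2153) x2=(-1.8783, -2.2720) x3=(-0.1533, -1.2780) x4=(1.6186, 1.1697)
step 17: x0=(0.5267, 0.9021) x1=(-0.3649, -0.2419) x2=(-1.9074, -2.2977) x3=(-0.1694, -1.2999) x4=(1.6576, 1.1805)
step 18: x0=(0.5423, 0.8746) x1=(-0.3282, -0.2708) x2=(-1.9364, -2.3233) x3=(-0.1860, -1.3189) x4=(1.6949, 1.1908)
step 19: x0=(0.5604, 0.8471) x1=(-0.2906, -0.3019) x2=(-1.9653, -2.3489) x3=(-0.2032, -1.3352) x4=(1.7308, 1.2007)
step 20: x0=(0.5806, 0.8193) x1=(-0.2523, -0.3350) x2=(-1.9941, -2.3744) x3=(-0.2206, -1.3489) x4=(1.7653, 1.2102)
step 21: x0=(0.6027, 0.7914) x1=(-0.2134, -0.3694) x2=(-2.0229, -2.3999) x3=(-0.2381, -1.3606) x4=(1.7987, 1.2193)
step 22: x0=(0.6263, 0.7632) x1=(-0.1741, -0.4042) x2=(-2.0516, -2.4254) x3=(-0.2556, -1.3713) x4=(1.8310, 1.2281)
step 23: x0=(0.6512, 0.7347) x1=(-0.1342, -0.4377) x2=(-2.0803, -2.4508) x3=(-0.2732, -1.3825) x4=(1.8623, 1.2364)
step 24: x0=(0.6773, 0.7058) x1=(-0.0935, -0.4683) x2=(-2.1089, -2.4762) x3=(-0.2912, -1.3959) x4=(1.8927, 1.2444)
step 25: x0=(0.7044, 0.6765) x1=(-0.0516, -0.4951) x2=(-2.1374, -2.5016) x3=(-0.3098, -1.4122) x4=(1.9223, 1.2520)
step 26: x0=(0.7323, 0.6467) x1=(-0.0086, -0.5187) x2=(-2.1659, -2.5269) x3=(-0.3291, -1.4309) x4=(1.9512, 1.2593)
step 27: x0=(0.7608, 0.6164) x1=(0.0353, -0.5406) x2=(-2.1944, -2.5522) x3=(-0.3488, -1.4503) x4=(1.9794, 1.2662)
step 28: x0=(0.7898, 0.5853) x1=(0.0795, -0.5623) x2=(-2.2228, -2.5774) x3=(-0.3681, -1.4691) x4=(2.0070, 1.2728)
step 29: x0=(0.8190, 0.5535) x1=(0.1234, -0.5848) x2=(-2.2511, -2.6027) x3=(-0.3867, -1.4862) x4=(2.0340, 1.2791)
step 30: x0=(0.8484, 0.5206) x1=(0.1667, -0.6085) x2=(-2.2795, -2.6279) x3=(-0.4040, -1.5010) x4=(2.0606, 1.2851)
step 31: x0=(0.8777, 0.4867) x1=(0.2092, -0.6334) x2=(-2.3077, -2.6531) x3=(-0.4199, -1.5135) x4=(2.0866, 1.2907)
step 32: x0=(0.9068, 0.4515) x1=(0.2507, -0.6594) x2=(-2.3360, -2.6782) x3=(-0.4340, -1.5236) x4=(2.1122, 1.2961)
step 33: x0=(0.9356, 0.4150) x1=(0.2912, -0.6865) x2=(-2.3642, -2.7034) x3=(-0.4464, -1.5314) x4=(2.1375, 1.3012)
step 34: x0=(0.9640, 0.3768) x1=(0.3306, -0.7142) x2=(-2.3924, -2.7285) x3=(-0.4570, -1.5372) x4=(2.1624, 1.3061)
step 35: x0=(0.9916, 0.3370) x1=(0.3690, -0.7424) x2=(-2.4205, -2.7536) x3=(-0.4658, -1.5411) x4=(2.1869, 1.3107)
step 36: x0=(1.0185, 0.2952) x1=(0.4065, -0.7708) x2=(-2.4487, -2.7787) x3=(-0.4728, -1.5431) x4=(2.2113, 1.3151)
step 37: x0=(1.0444, 0.2513) x1=(0.4431, -0.7992) x2=(-2.4768, -2.8038) x3=(-0.4779, -1.5436) x4=(2.2353, 1.3193)
step 38: x0=(1.0691, 0.2050) x1=(0.4790, -0.8271) x2=(-2.5048, -2.8288) x3=(-0.4813, -1.5427) x4=(2.2592, 1.3233)
step 39: x0=(1.0925, 0.1561) x1=(0.5143, -0.8544) x2=(-2.5329, -2.8539) x3=(-0.4829, -1.5404) x4=(2.2829, 1.3271)
step 40: x0=(1.1143, 0.1042) x1=(0.5490, -0.8806) x2=(-2.5609, -2.8789) x3=(-0.4828, -1.5370) x4=(2.3065, 1.3308)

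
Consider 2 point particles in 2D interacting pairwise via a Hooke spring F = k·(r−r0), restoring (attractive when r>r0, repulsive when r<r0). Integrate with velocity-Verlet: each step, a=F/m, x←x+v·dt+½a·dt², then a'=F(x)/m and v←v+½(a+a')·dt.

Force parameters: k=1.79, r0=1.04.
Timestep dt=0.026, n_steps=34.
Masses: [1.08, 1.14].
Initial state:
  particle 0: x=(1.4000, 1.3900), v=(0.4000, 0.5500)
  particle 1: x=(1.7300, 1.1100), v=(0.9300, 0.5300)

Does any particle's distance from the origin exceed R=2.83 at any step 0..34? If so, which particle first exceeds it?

yes, particle 1

step 0: x0=(1.4000, 1.3900) x1=(1.7300, 1.1100)
step 1: x0=(1.4101, 1.4045) x1=(1.7544, 1.1236)
step 2: x0=(1.4198, 1.4195) x1=(1.7793, 1.1367)
step 3: x0=(1.4289, 1.4348) x1=(1.8047, 1.1495)
step 4: x0=(1.4375, 1.4505) x1=(1.8306, 1.1620)
step 5: x0=(1.4456, 1.4666) x1=(1.8570, 1.1740)
step 6: x0=(1.4532, 1.4831) x1=(1.8838, 1.1858)
step 7: x0=(1.4603, 1.4999) x1=(1.9111, 1.1972)
step 8: x0=(1.4670, 1.5169) x1=(1.9388, 1.2084)
step 9: x0=(1.4732, 1.5343) x1=(1.9669, 1.2192)
step 10: x0=(1.4790, 1.5520) x1=(1.9954, 1.2298)
step 11: x0=(1.4844, 1.5699) x1=(2.0244, 1.2402)
step 12: x0=(1.4894, 1.5880) x1=(2.0537, 1.2503)
step 13: x0=(1.4941, 1.6064) x1=(2.0833, 1.2603)
step 14: x0=(1.4984, 1.6249) x1=(2.1133, 1.2700)
step 15: x0=(1.5023, 1.6437) x1=(2.1435, 1.2796)
step 16: x0=(1.5060, 1.6626) x1=(2.1741, 1.2890)
step 17: x0=(1.5094, 1.6817) x1=(2.2049, 1.2982)
step 18: x0=(1.5126, 1.7009) x1=(2.2359, 1.3074)
step 19: x0=(1.5155, 1.7202) x1=(2.2672, 1.3164)
step 20: x0=(1.5183, 1.7396) x1=(2.2986, 1.3253)
step 21: x0=(1.5209, 1.7591) x1=(2.3301, 1.3342)
step 22: x0=(1.5234, 1.7787) x1=(2.3618, 1.3430)
step 23: x0=(1.5258, 1.7983) x1=(2.3936, 1.3517)
step 24: x0=(1.5281, 1.8179) x1=(2.4254, 1.3605)
step 25: x0=(1.5304, 1.8376) x1=(2.4573, 1.3692)
step 26: x0=(1.5327, 1.8573) x1=(2.4891, 1.3779)
step 27: x0=(1.5350, 1.8769) x1=(2.5210, 1.3866)
step 28: x0=(1.5374, 1.8965) x1=(2.5527, 1.3953)
step 29: x0=(1.5399, 1.9161) x1=(2.5844, 1.4041)
step 30: x0=(1.5425, 1.9356) x1=(2.6160, 1.4129)
step 31: x0=(1.5453, 1.9550) x1=(2.6474, 1.4219)
step 32: x0=(1.5482, 1.9744) x1=(2.6786, 1.4309)
step 33: x0=(1.5514, 1.9936) x1=(2.7097, 1.4400)
step 34: x0=(1.5548, 2.0127) x1=(2.7405, 1.4492)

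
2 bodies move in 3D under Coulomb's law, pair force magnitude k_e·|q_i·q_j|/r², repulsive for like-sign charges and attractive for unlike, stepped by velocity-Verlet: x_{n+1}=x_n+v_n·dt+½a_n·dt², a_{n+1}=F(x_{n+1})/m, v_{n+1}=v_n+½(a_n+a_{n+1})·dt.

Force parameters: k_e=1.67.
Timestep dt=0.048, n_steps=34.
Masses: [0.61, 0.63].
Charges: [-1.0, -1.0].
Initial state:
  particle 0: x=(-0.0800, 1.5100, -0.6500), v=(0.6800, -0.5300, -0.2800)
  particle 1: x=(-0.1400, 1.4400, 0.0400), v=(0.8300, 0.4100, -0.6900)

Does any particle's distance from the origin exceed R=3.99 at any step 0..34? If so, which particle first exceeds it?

yes, particle 0

step 0: x0=(-0.0800, 1.5100, -0.6500) x1=(-0.1400, 1.4400, 0.0400)
step 1: x0=(-0.0468, 1.4852, -0.6699) x1=(-0.1007, 1.4590, 0.0131)
step 2: x0=(-0.0125, 1.4609, -0.7031) x1=(-0.0624, 1.4776, -0.0008)
step 3: x0=(0.0226, 1.4364, -0.7491) x1=(-0.0250, 1.4964, -0.0025)
step 4: x0=(0.0585, 1.4109, -0.8062) x1=(0.0117, 1.5161, 0.0067)
step 5: x0=(0.0949, 1.3842, -0.8725) x1=(0.0479, 1.5370, 0.0248)
step 6: x0=(0.1317, 1.3563, -0.9463) x1=(0.0837, 1.5591, 0.0501)
step 7: x0=(0.1688, 1.3271, -1.0261) x1=(0.1193, 1.5824, 0.0812)
step 8: x0=(0.2060, 1.2969, -1.1106) x1=(0.1546, 1.6067, 0.1169)
step 9: x0=(0.2435, 1.2657, -1.1989) x1=(0.1898, 1.6320, 0.1563)
step 10: x0=(0.2811, 1.2336, -1.2904) x1=(0.2248, 1.6581, 0.1987)
step 11: x0=(0.3187, 1.2009, -1.3843) x1=(0.2598, 1.6849, 0.2435)
step 12: x0=(0.3565, 1.1675, -1.4803) x1=(0.2947, 1.7122, 0.2904)
step 13: x0=(0.3943, 1.1335, -1.5781) x1=(0.3295, 1.7401, 0.3389)
step 14: x0=(0.4321, 1.0991, -1.6774) x1=(0.3643, 1.7685, 0.3889)
step 15: x0=(0.4700, 1.0643, -1.7779) x1=(0.3991, 1.7972, 0.4401)
step 16: x0=(0.5080, 1.0292, -1.8795) x1=(0.4338, 1.8263, 0.4924)
step 17: x0=(0.5459, 0.9937, -1.9821) x1=(0.4685, 1.8557, 0.5456)
step 18: x0=(0.5839, 0.9579, -2.0856) x1=(0.5031, 1.8854, 0.5996)
step 19: x0=(0.6219, 0.9219, -2.1897) x1=(0.5378, 1.9154, 0.6543)
step 20: x0=(0.6600, 0.8856, -2.2945) x1=(0.5724, 1.9455, 0.7097)
step 21: x0=(0.6980, 0.8492, -2.3999) x1=(0.6070, 1.9759, 0.7656)
step 22: x0=(0.7361, 0.8125, -2.5059) x1=(0.6416, 2.0064, 0.8220)
step 23: x0=(0.7741, 0.7757, -2.6123) x1=(0.6762, 2.0371, 0.8789)
step 24: x0=(0.8122, 0.7387, -2.7191) x1=(0.7108, 2.0680, 0.9362)
step 25: x0=(0.8503, 0.7016, -2.8263) x1=(0.7453, 2.0989, 0.9939)
step 26: x0=(0.8884, 0.6643, -2.9339) x1=(0.7799, 2.1301, 1.0519)
step 27: x0=(0.9265, 0.6270, -3.0418) x1=(0.8144, 2.1613, 1.1103)
step 28: x0=(0.9647, 0.5895, -3.1500) x1=(0.8489, 2.1926, 1.1689)
step 29: x0=(1.0028, 0.5519, -3.2585) x1=(0.8834, 2.2241, 1.2278)
step 30: x0=(1.0409, 0.5142, -3.3673) x1=(0.9180, 2.2556, 1.2870)
step 31: x0=(1.0791, 0.4764, -3.4762) x1=(0.9525, 2.2872, 1.3464)
step 32: x0=(1.1172, 0.4386, -3.5855) x1=(0.9870, 2.3189, 1.4060)
step 33: x0=(1.1554, 0.4006, -3.6949) x1=(1.0215, 2.3507, 1.4658)
step 34: x0=(1.1936, 0.3626, -3.8045) x1=(1.0560, 2.3826, 1.5258)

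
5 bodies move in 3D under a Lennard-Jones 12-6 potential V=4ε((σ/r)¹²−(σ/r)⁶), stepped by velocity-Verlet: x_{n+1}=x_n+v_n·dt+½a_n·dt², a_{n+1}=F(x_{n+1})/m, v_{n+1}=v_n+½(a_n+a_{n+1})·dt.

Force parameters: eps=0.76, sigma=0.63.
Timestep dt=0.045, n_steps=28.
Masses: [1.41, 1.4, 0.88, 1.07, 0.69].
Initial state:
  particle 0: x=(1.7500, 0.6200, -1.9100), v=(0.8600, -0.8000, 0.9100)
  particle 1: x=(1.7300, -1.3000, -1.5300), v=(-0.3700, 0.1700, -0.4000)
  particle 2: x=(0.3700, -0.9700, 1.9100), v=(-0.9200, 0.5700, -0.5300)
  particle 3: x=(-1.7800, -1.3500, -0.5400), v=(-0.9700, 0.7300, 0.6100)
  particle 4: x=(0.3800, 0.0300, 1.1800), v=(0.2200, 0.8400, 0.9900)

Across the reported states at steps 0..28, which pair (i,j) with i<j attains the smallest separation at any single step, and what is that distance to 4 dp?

step 0: x0=(1.7500, 0.6200, -1.9100) x1=(1.7300, -1.3000, -1.5300) x2=(0.3700, -0.9700, 1.9100) x3=(-1.7800, -1.3500, -0.5400) x4=(0.3800, 0.0300, 1.1800)
step 1: x0=(1.7887, 0.5840, -1.8690) x1=(1.7133, -1.2923, -1.5480) x2=(0.3286, -0.9441, 1.8860) x3=(-1.8236, -1.3171, -0.5125) x4=(0.3899, 0.0675, 1.2248)
step 2: x0=(1.8274, 0.5480, -1.8281) x1=(1.6967, -1.2847, -1.5660) x2=(0.2872, -0.9177, 1.8616) x3=(-1.8673, -1.2843, -0.4851) x4=(0.3998, 0.1043, 1.2700)
step 3: x0=(1.8661, 0.5119, -1.7871) x1=(1.6801, -1.2770, -1.5840) x2=(0.2459, -0.8906, 1.8368) x3=(-1.9109, -1.2514, -0.4576) x4=(0.4095, 0.1403, 1.3157)
step 4: x0=(1.9048, 0.4758, -1.7462) x1=(1.6634, -1.2692, -1.6020) x2=(0.2048, -0.8628, 1.8117) x3=(-1.9546, -1.2186, -0.4302) x4=(0.4191, 0.1753, 1.3619)
step 5: x0=(1.9435, 0.4397, -1.7052) x1=(1.6468, -1.2615, -1.6200) x2=(0.1638, -0.8341, 1.7862) x3=(-1.9982, -1.1857, -0.4027) x4=(0.4285, 0.2092, 1.4085)
step 6: x0=(1.9822, 0.4036, -1.6642) x1=(1.6301, -1.2537, -1.6380) x2=(0.1230, -0.8045, 1.7604) x3=(-2.0419, -1.1529, -0.3753) x4=(0.4376, 0.2420, 1.4556)
step 7: x0=(2.0208, 0.3674, -1.6233) x1=(1.6135, -1.2459, -1.6561) x2=(0.0825, -0.7740, 1.7343) x3=(-2.0855, -1.1200, -0.3478) x4=(0.4463, 0.2736, 1.5030)
step 8: x0=(2.0595, 0.3312, -1.5823) x1=(1.5969, -1.2380, -1.6741) x2=(0.0423, -0.7425, 1.7079) x3=(-2.1292, -1.0872, -0.3204) x4=(0.4547, 0.3040, 1.5507)
step 9: x0=(2.0982, 0.2949, -1.5413) x1=(1.5803, -1.2301, -1.6921) x2=(0.0025, -0.7101, 1.6815) x3=(-2.1728, -1.0543, -0.2929) x4=(0.4625, 0.3332, 1.5985)
step 10: x0=(2.1368, 0.2586, -1.5004) x1=(1.5637, -1.2221, -1.7101) x2=(-0.0369, -0.6769, 1.6550) x3=(-2.2164, -1.0215, -0.2655) x4=(0.4699, 0.3612, 1.6465)
step 11: x0=(2.1754, 0.2222, -1.4594) x1=(1.5471, -1.2141, -1.7281) x2=(-0.0759, -0.6428, 1.6284) x3=(-2.2601, -0.9886, -0.2380) x4=(0.4767, 0.3883, 1.6944)
step 12: x0=(2.2140, 0.1858, -1.4185) x1=(1.5306, -1.2060, -1.7461) x2=(-0.1145, -0.6079, 1.6019) x3=(-2.3037, -0.9558, -0.2105) x4=(0.4830, 0.4143, 1.7423)
step 13: x0=(2.2525, 0.1493, -1.3776) x1=(1.5141, -1.1978, -1.7640) x2=(-0.1527, -0.5725, 1.5755) x3=(-2.3474, -0.9229, -0.1831) x4=(0.4889, 0.4396, 1.7901)
step 14: x0=(2.2911, 0.1128, -1.3367) x1=(1.4976, -1.1896, -1.7820) x2=(-0.1907, -0.5365, 1.5492) x3=(-2.3910, -0.8901, -0.1556) x4=(0.4944, 0.4643, 1.8377)
step 15: x0=(2.3296, 0.0762, -1.2958) x1=(1.4812, -1.1814, -1.7999) x2=(-0.2283, -0.5001, 1.5231) x3=(-2.4346, -0.8572, -0.1282) x4=(0.4994, 0.4883, 1.8852)
step 16: x0=(2.3680, 0.0395, -1.2549) x1=(1.4647, -1.1731, -1.8178) x2=(-0.2657, -0.4633, 1.4970) x3=(-2.4782, -0.8244, -0.1007) x4=(0.5042, 0.5119, 1.9325)
step 17: x0=(2.4064, 0.0028, -1.2140) x1=(1.4484, -1.1647, -1.8357) x2=(-0.3028, -0.4263, 1.4711) x3=(-2.5219, -0.7915, -0.0732) x4=(0.5086, 0.5352, 1.9797)
step 18: x0=(2.4448, -0.0339, -1.1732) x1=(1.4320, -1.1563, -1.8536) x2=(-0.3398, -0.3890, 1.4453) x3=(-2.5655, -0.7586, -0.0458) x4=(0.5129, 0.5582, 2.0267)
step 19: x0=(2.4832, -0.0707, -1.1324) x1=(1.4157, -1.1479, -1.8715) x2=(-0.3766, -0.3516, 1.4196) x3=(-2.6091, -0.7258, -0.0183) x4=(0.5169, 0.5810, 2.0735)
step 20: x0=(2.5215, -0.1074, -1.0916) x1=(1.3994, -1.1395, -1.8893) x2=(-0.4133, -0.3141, 1.3939) x3=(-2.6528, -0.6929, 0.0092) x4=(0.5208, 0.6036, 2.1203)
step 21: x0=(2.5599, -0.1443, -1.0508) x1=(1.3831, -1.1310, -1.9071) x2=(-0.4499, -0.2764, 1.3684) x3=(-2.6964, -0.6601, 0.0366) x4=(0.5246, 0.6261, 2.1670)
step 22: x0=(2.5982, -0.1811, -1.0100) x1=(1.3669, -1.1225, -1.9249) x2=(-0.4865, -0.2387, 1.3429) x3=(-2.7400, -0.6272, 0.0641) x4=(0.5282, 0.6485, 2.2136)
step 23: x0=(2.6364, -0.2179, -0.9693) x1=(1.3506, -1.1140, -1.9427) x2=(-0.5229, -0.2009, 1.3174) x3=(-2.7836, -0.5944, 0.0916) x4=(0.5318, 0.6708, 2.2601)
step 24: x0=(2.6747, -0.2548, -0.9285) x1=(1.3344, -1.1055, -1.9605) x2=(-0.5594, -0.1631, 1.2920) x3=(-2.8272, -0.5615, 0.1190) x4=(0.5353, 0.6931, 2.3066)
step 25: x0=(2.7130, -0.2916, -0.8878) x1=(1.3182, -1.0970, -1.9783) x2=(-0.5958, -0.1253, 1.2667) x3=(-2.8708, -0.5287, 0.1465) x4=(0.5388, 0.7153, 2.3530)
step 26: x0=(2.7512, -0.3285, -0.8471) x1=(1.3020, -1.0885, -1.9960) x2=(-0.6321, -0.0875, 1.2413) x3=(-2.9144, -0.4958, 0.1740) x4=(0.5423, 0.7376, 2.3994)
step 27: x0=(2.7894, -0.3654, -0.8064) x1=(1.2858, -1.0800, -2.0138) x2=(-0.6685, -0.0496, 1.2160) x3=(-2.9581, -0.4629, 0.2015) x4=(0.5457, 0.7598, 2.4457)
step 28: x0=(2.8276, -0.4022, -0.7656) x1=(1.2696, -1.0714, -2.0315) x2=(-0.7048, -0.0117, 1.1907) x3=(-3.0017, -0.4301, 0.2290) x4=(0.5491, 0.7820, 2.4921)

pair (2,4), distance 1.1329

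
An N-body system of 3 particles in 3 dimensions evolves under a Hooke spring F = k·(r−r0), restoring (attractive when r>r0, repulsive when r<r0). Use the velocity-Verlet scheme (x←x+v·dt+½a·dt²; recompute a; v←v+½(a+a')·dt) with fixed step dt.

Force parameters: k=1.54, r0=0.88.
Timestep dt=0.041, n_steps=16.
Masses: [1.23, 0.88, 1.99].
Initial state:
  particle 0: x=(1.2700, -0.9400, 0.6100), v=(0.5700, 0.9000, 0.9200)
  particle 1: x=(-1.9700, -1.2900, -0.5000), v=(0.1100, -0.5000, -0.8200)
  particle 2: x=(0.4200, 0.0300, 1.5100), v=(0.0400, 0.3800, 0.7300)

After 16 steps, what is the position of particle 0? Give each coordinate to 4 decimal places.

(0.9630, -0.3722, 1.0456)

step 0: x0=(1.2700, -0.9400, 0.6100) x1=(-1.9700, -1.2900, -0.5000) x2=(0.4200, 0.0300, 1.5100)
step 1: x0=(1.2904, -0.9029, 0.6473) x1=(-1.9593, -1.3087, -0.5302) x2=(0.4207, 0.0447, 1.5387)
step 2: x0=(1.3050, -0.8656, 0.6835) x1=(-1.9363, -1.3235, -0.5533) x2=(0.4197, 0.0575, 1.5649)
step 3: x0=(1.3136, -0.8282, 0.7186) x1=(-1.9010, -1.3343, -0.5691) x2=(0.4168, 0.0684, 1.5885)
step 4: x0=(1.3163, -0.7907, 0.7524) x1=(-1.8535, -1.3409, -0.5772) x2=(0.4122, 0.0775, 1.6096)
step 5: x0=(1.3133, -0.7534, 0.7850) x1=(-1.7941, -1.3432, -0.5777) x2=(0.4059, 0.0848, 1.6281)
step 6: x0=(1.3046, -0.7163, 0.8161) x1=(-1.7231, -1.3410, -0.5703) x2=(0.3979, 0.0902, 1.6440)
step 7: x0=(1.2904, -0.6794, 0.8457) x1=(-1.6409, -1.3344, -0.5551) x2=(0.3884, 0.0938, 1.6573)
step 8: x0=(1.2709, -0.6429, 0.8739) x1=(-1.5479, -1.3233, -0.5321) x2=(0.3774, 0.0957, 1.6681)
step 9: x0=(1.2465, -0.6069, 0.9005) x1=(-1.4448, -1.3077, -0.5014) x2=(0.3650, 0.0958, 1.6764)
step 10: x0=(1.2173, -0.5714, 0.9256) x1=(-1.3321, -1.2876, -0.4630) x2=(0.3513, 0.0944, 1.6824)
step 11: x0=(1.1837, -0.5365, 0.9491) x1=(-1.2107, -1.2632, -0.4173) x2=(0.3364, 0.0913, 1.6860)
step 12: x0=(1.1460, -0.5023, 0.9712) x1=(-1.0812, -1.2344, -0.3645) x2=(0.3205, 0.0868, 1.6874)
step 13: x0=(1.1047, -0.4687, 0.9918) x1=(-0.9444, -1.2016, -0.3049) x2=(0.3036, 0.0808, 1.6866)
step 14: x0=(1.0602, -0.4358, 1.0110) x1=(-0.8012, -1.1648, -0.2389) x2=(0.2860, 0.0735, 1.6839)
step 15: x0=(1.0128, -0.4037, 1.0289) x1=(-0.6525, -1.1243, -0.1669) x2=(0.2676, 0.0651, 1.6794)
step 16: x0=(0.9630, -0.3722, 1.0456) x1=(-0.4992, -1.0803, -0.0893) x2=(0.2486, 0.0555, 1.6732)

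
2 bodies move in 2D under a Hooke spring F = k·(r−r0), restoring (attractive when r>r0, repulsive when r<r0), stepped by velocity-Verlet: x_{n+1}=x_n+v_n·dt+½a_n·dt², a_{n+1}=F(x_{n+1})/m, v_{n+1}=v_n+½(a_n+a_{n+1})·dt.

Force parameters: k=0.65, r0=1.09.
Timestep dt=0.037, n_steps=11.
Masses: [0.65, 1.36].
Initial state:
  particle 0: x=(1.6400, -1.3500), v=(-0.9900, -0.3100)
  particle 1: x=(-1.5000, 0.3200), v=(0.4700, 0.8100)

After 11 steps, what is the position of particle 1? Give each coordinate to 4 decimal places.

step 0: x0=(1.6400, -1.3500) x1=(-1.5000, 0.3200)
step 1: x0=(1.6019, -1.3607) x1=(-1.4819, 0.3496)
step 2: x0=(1.5608, -1.3697) x1=(-1.4624, 0.3784)
step 3: x0=(1.5170, -1.3772) x1=(-1.4415, 0.4064)
step 4: x0=(1.4703, -1.3829) x1=(-1.4194, 0.4337)
step 5: x0=(1.4210, -1.3869) x1=(-1.3959, 0.4601)
step 6: x0=(1.3690, -1.3893) x1=(-1.3712, 0.4857)
step 7: x0=(1.3145, -1.3899) x1=(-1.3453, 0.5105)
step 8: x0=(1.2576, -1.3888) x1=(-1.3182, 0.5344)
step 9: x0=(1.1984, -1.3859) x1=(-1.2900, 0.5576)
step 10: x0=(1.1369, -1.3813) x1=(-1.2607, 0.5798)
step 11: x0=(1.0733, -1.3750) x1=(-1.2304, 0.6013)

(-1.2304, 0.6013)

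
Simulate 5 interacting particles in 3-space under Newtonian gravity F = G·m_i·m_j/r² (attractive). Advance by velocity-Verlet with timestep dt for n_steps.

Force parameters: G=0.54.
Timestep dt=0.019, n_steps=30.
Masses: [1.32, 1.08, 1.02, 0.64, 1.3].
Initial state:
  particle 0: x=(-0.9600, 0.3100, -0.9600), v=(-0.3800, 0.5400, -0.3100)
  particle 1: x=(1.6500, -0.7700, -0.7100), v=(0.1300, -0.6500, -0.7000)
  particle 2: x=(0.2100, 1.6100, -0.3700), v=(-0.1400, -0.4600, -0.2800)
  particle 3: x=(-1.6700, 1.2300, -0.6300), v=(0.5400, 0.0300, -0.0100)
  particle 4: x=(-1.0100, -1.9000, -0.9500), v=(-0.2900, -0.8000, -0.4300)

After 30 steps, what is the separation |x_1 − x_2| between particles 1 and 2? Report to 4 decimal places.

2.9668

step 0: x0=(-0.9600, 0.3100, -0.9600) x1=(1.6500, -0.7700, -0.7100) x2=(0.2100, 1.6100, -0.3700) x3=(-1.6700, 1.2300, -0.6300) x4=(-1.0100, -1.9000, -0.9500)
step 1: x0=(-0.9672, 0.3203, -0.9659) x1=(1.6524, -0.7823, -0.7233) x2=(0.2073, 1.6012, -0.3753) x3=(-1.6597, 1.2305, -0.6302) x4=(-1.0155, -1.9152, -0.9582)
step 2: x0=(-0.9744, 0.3306, -0.9717) x1=(1.6548, -0.7946, -0.7366) x2=(0.2045, 1.5923, -0.3807) x3=(-1.6491, 1.2308, -0.6305) x4=(-1.0210, -1.9302, -0.9663)
step 3: x0=(-0.9816, 0.3410, -0.9775) x1=(1.6571, -0.8069, -0.7499) x2=(0.2017, 1.5833, -0.3861) x3=(-1.6384, 1.2310, -0.6308) x4=(-1.0264, -1.9452, -0.9745)
step 4: x0=(-0.9888, 0.3514, -0.9832) x1=(1.6593, -0.8192, -0.7632) x2=(0.1988, 1.5742, -0.3916) x3=(-1.6276, 1.2310, -0.6311) x4=(-1.0318, -1.9601, -0.9826)
step 5: x0=(-0.9960, 0.3619, -0.9889) x1=(1.6614, -0.8314, -0.7765) x2=(0.1958, 1.5651, -0.3970) x3=(-1.6165, 1.2308, -0.6316) x4=(-1.0372, -1.9749, -0.9908)
step 6: x0=(-1.0032, 0.3725, -0.9945) x1=(1.6635, -0.8436, -0.7898) x2=(0.1927, 1.5558, -0.4026) x3=(-1.6053, 1.2305, -0.6320) x4=(-1.0426, -1.9897, -0.9989)
step 7: x0=(-1.0103, 0.3831, -1.0000) x1=(1.6654, -0.8558, -0.8031) x2=(0.1895, 1.5464, -0.4081) x3=(-1.5938, 1.2300, -0.6326) x4=(-1.0479, -2.0043, -1.0071)
step 8: x0=(-1.0175, 0.3938, -1.0056) x1=(1.6673, -0.8680, -0.8164) x2=(0.1863, 1.5369, -0.4137) x3=(-1.5822, 1.2292, -0.6332) x4=(-1.0533, -2.0189, -1.0152)
step 9: x0=(-1.0246, 0.4045, -1.0110) x1=(1.6692, -0.8801, -0.8298) x2=(0.1829, 1.5273, -0.4193) x3=(-1.5704, 1.2283, -0.6339) x4=(-1.0585, -2.0334, -1.0233)
step 10: x0=(-1.0318, 0.4154, -1.0164) x1=(1.6709, -0.8922, -0.8431) x2=(0.1795, 1.5177, -0.4250) x3=(-1.5584, 1.2272, -0.6346) x4=(-1.0638, -2.0478, -1.0314)
step 11: x0=(-1.0389, 0.4263, -1.0217) x1=(1.6726, -0.9043, -0.8564) x2=(0.1760, 1.5079, -0.4307) x3=(-1.5462, 1.2259, -0.6355) x4=(-1.0690, -2.0622, -1.0396)
step 12: x0=(-1.0460, 0.4373, -1.0269) x1=(1.6743, -0.9163, -0.8697) x2=(0.1724, 1.4980, -0.4365) x3=(-1.5338, 1.2244, -0.6364) x4=(-1.0743, -2.0765, -1.0477)
step 13: x0=(-1.0531, 0.4484, -1.0321) x1=(1.6758, -0.9283, -0.8830) x2=(0.1687, 1.4880, -0.4423) x3=(-1.5212, 1.2226, -0.6374) x4=(-1.0795, -2.0907, -1.0558)
step 14: x0=(-1.0602, 0.4595, -1.0372) x1=(1.6773, -0.9403, -0.8963) x2=(0.1649, 1.4780, -0.4481) x3=(-1.5084, 1.2207, -0.6386) x4=(-1.0846, -2.1048, -1.0639)
step 15: x0=(-1.0673, 0.4708, -1.0422) x1=(1.6787, -0.9523, -0.9096) x2=(0.1610, 1.4678, -0.4540) x3=(-1.4954, 1.2185, -0.6398) x4=(-1.0898, -2.1189, -1.0720)
step 16: x0=(-1.0744, 0.4822, -1.0472) x1=(1.6800, -0.9642, -0.9229) x2=(0.1570, 1.4575, -0.4599) x3=(-1.4821, 1.2160, -0.6412) x4=(-1.0949, -2.1329, -1.0800)
step 17: x0=(-1.0815, 0.4937, -1.0520) x1=(1.6813, -0.9762, -0.9362) x2=(0.1529, 1.4472, -0.4659) x3=(-1.4687, 1.2133, -0.6427) x4=(-1.1000, -2.1468, -1.0881)
step 18: x0=(-1.0886, 0.5053, -1.0568) x1=(1.6825, -0.9881, -0.9495) x2=(0.1487, 1.4367, -0.4719) x3=(-1.4550, 1.2104, -0.6443) x4=(-1.1050, -2.1606, -1.0962)
step 19: x0=(-1.0957, 0.5170, -1.0615) x1=(1.6837, -0.9999, -0.9628) x2=(0.1444, 1.4262, -0.4779) x3=(-1.4411, 1.2071, -0.6460) x4=(-1.1101, -2.1744, -1.1043)
step 20: x0=(-1.1027, 0.5288, -1.0660) x1=(1.6847, -1.0118, -0.9761) x2=(0.1400, 1.4155, -0.4840) x3=(-1.4270, 1.2036, -0.6479) x4=(-1.1151, -2.1881, -1.1124)
step 21: x0=(-1.1098, 0.5408, -1.0705) x1=(1.6857, -1.0236, -0.9894) x2=(0.1354, 1.4048, -0.4902) x3=(-1.4127, 1.1998, -0.6500) x4=(-1.1201, -2.2018, -1.1204)
step 22: x0=(-1.1168, 0.5529, -1.0748) x1=(1.6867, -1.0354, -1.0026) x2=(0.1308, 1.3940, -0.4964) x3=(-1.3982, 1.1957, -0.6523) x4=(-1.1251, -2.2154, -1.1285)
step 23: x0=(-1.1238, 0.5651, -1.0790) x1=(1.6875, -1.0471, -1.0159) x2=(0.1260, 1.3830, -0.5026) x3=(-1.3834, 1.1913, -0.6547) x4=(-1.1300, -2.2289, -1.1365)
step 24: x0=(-1.1308, 0.5775, -1.0831) x1=(1.6883, -1.0589, -1.0292) x2=(0.1211, 1.3720, -0.5089) x3=(-1.3684, 1.1865, -0.6574) x4=(-1.1349, -2.2424, -1.1446)
step 25: x0=(-1.1378, 0.5901, -1.0870) x1=(1.6891, -1.0706, -1.0425) x2=(0.1161, 1.3609, -0.5153) x3=(-1.3532, 1.1814, -0.6603) x4=(-1.1398, -2.2557, -1.1526)
step 26: x0=(-1.1448, 0.6028, -1.0908) x1=(1.6898, -1.0823, -1.0558) x2=(0.1109, 1.3497, -0.5216) x3=(-1.3377, 1.1759, -0.6634) x4=(-1.1447, -2.2691, -1.1607)
step 27: x0=(-1.1517, 0.6157, -1.0944) x1=(1.6904, -1.0939, -1.0690) x2=(0.1056, 1.3384, -0.5281) x3=(-1.3220, 1.1700, -0.6668) x4=(-1.1495, -2.2823, -1.1687)
step 28: x0=(-1.1587, 0.6288, -1.0979) x1=(1.6909, -1.1055, -1.0823) x2=(0.1002, 1.3270, -0.5346) x3=(-1.3061, 1.1637, -0.6705) x4=(-1.1544, -2.2955, -1.1767)
step 29: x0=(-1.1656, 0.6420, -1.1012) x1=(1.6914, -1.1172, -1.0956) x2=(0.0946, 1.3155, -0.5411) x3=(-1.2900, 1.1571, -0.6745) x4=(-1.1592, -2.3087, -1.1847)
step 30: x0=(-1.1724, 0.6555, -1.1043) x1=(1.6918, -1.1287, -1.1088) x2=(0.0889, 1.3039, -0.5477) x3=(-1.2736, 1.1499, -0.6789) x4=(-1.1639, -2.3218, -1.1927)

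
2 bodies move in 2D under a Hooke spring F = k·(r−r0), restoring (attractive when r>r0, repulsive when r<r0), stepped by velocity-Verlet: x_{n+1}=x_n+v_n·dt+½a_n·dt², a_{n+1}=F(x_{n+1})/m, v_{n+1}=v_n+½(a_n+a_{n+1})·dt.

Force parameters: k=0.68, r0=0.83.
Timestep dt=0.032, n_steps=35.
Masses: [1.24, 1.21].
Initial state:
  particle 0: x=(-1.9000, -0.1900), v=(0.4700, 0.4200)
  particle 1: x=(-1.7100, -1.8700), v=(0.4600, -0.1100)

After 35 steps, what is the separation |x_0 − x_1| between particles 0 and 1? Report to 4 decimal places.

1.6203

step 0: x0=(-1.9000, -0.1900) x1=(-1.7100, -1.8700)
step 1: x0=(-1.8849, -0.1768) x1=(-1.6953, -1.8733)
step 2: x0=(-1.8698, -0.1641) x1=(-1.6807, -1.8760)
step 3: x0=(-1.8546, -0.1519) x1=(-1.6661, -1.8783)
step 4: x0=(-1.8394, -0.1402) x1=(-1.6516, -1.8801)
step 5: x0=(-1.8241, -0.1290) x1=(-1.6371, -1.8813)
step 6: x0=(-1.8088, -0.1183) x1=(-1.6227, -1.8820)
step 7: x0=(-1.7934, -0.1082) x1=(-1.6083, -1.8821)
step 8: x0=(-1.7779, -0.0985) x1=(-1.5940, -1.8817)
step 9: x0=(-1.7624, -0.0895) x1=(-1.5798, -1.8807)
step 10: x0=(-1.7468, -0.0809) x1=(-1.5656, -1.8792)
step 11: x0=(-1.7312, -0.0730) x1=(-1.5515, -1.8772)
step 12: x0=(-1.7155, -0.0655) x1=(-1.5374, -1.8745)
step 13: x0=(-1.6998, -0.0586) x1=(-1.5234, -1.8713)
step 14: x0=(-1.6840, -0.0523) x1=(-1.5095, -1.8676)
step 15: x0=(-1.6682, -0.0465) x1=(-1.4956, -1.8632)
step 16: x0=(-1.6523, -0.0413) x1=(-1.4817, -1.8583)
step 17: x0=(-1.6364, -0.0366) x1=(-1.4679, -1.8529)
step 18: x0=(-1.6204, -0.0325) x1=(-1.4542, -1.8468)
step 19: x0=(-1.6043, -0.0290) x1=(-1.4405, -1.8402)
step 20: x0=(-1.5882, -0.0260) x1=(-1.4268, -1.8330)
step 21: x0=(-1.5721, -0.0235) x1=(-1.4132, -1.8253)
step 22: x0=(-1.5559, -0.0216) x1=(-1.3997, -1.8170)
step 23: x0=(-1.5397, -0.0203) x1=(-1.3862, -1.8081)
step 24: x0=(-1.5234, -0.0195) x1=(-1.3728, -1.7987)
step 25: x0=(-1.5070, -0.0192) x1=(-1.3594, -1.7887)
step 26: x0=(-1.4907, -0.0194) x1=(-1.3460, -1.7782)
step 27: x0=(-1.4743, -0.0202) x1=(-1.3327, -1.7672)
step 28: x0=(-1.4578, -0.0215) x1=(-1.3194, -1.7556)
step 29: x0=(-1.4413, -0.0233) x1=(-1.3062, -1.7435)
step 30: x0=(-1.4248, -0.0256) x1=(-1.2930, -1.7309)
step 31: x0=(-1.4082, -0.0283) x1=(-1.2799, -1.7178)
step 32: x0=(-1.3916, -0.0316) x1=(-1.2668, -1.7042)
step 33: x0=(-1.3749, -0.0354) x1=(-1.2537, -1.6901)
step 34: x0=(-1.3582, -0.0396) x1=(-1.2407, -1.6755)
step 35: x0=(-1.3415, -0.0442) x1=(-1.2277, -1.6605)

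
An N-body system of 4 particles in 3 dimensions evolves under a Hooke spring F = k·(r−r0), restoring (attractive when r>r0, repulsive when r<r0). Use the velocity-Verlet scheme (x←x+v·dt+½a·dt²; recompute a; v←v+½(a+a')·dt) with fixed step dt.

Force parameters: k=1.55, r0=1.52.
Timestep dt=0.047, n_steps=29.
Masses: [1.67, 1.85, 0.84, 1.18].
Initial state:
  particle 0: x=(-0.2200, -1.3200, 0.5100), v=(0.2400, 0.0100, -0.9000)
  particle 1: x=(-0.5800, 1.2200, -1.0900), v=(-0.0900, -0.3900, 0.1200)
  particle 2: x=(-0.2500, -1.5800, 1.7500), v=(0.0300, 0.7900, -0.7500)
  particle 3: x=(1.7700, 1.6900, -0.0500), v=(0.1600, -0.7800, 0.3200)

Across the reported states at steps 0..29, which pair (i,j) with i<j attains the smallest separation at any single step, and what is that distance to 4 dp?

step 0: x0=(-0.2200, -1.3200, 0.5100) x1=(-0.5800, 1.2200, -1.0900) x2=(-0.2500, -1.5800, 1.7500) x3=(1.7700, 1.6900, -0.0500)
step 1: x0=(-0.2077, -1.3164, 0.4663) x1=(-0.5830, 1.1991, -1.0816) x2=(-0.2464, -1.5352, 1.7093) x3=(1.7725, 1.6475, -0.0334)
step 2: x0=(-0.1934, -1.3066, 0.4199) x1=(-0.5834, 1.1731, -1.0678) x2=(-0.2384, -1.4755, 1.6582) x3=(1.7652, 1.5936, -0.0141)
step 3: x0=(-0.1772, -1.2910, 0.3710) x1=(-0.5813, 1.1423, -1.0488) x2=(-0.2262, -1.4016, 1.5972) x3=(1.7481, 1.5288, 0.0077)
step 4: x0=(-0.1592, -1.2698, 0.3198) x1=(-0.5766, 1.1070, -1.0250) x2=(-0.2101, -1.3145, 1.5271) x3=(1.7216, 1.4539, 0.0316)
step 5: x0=(-0.1394, -1.2433, 0.2664) x1=(-0.5695, 1.0674, -0.9965) x2=(-0.1902, -1.2152, 1.4488) x3=(1.6862, 1.3695, 0.0573)
step 6: x0=(-0.1180, -1.2120, 0.2109) x1=(-0.5601, 1.0238, -0.9638) x2=(-0.1669, -1.1048, 1.3632) x3=(1.6424, 1.2766, 0.0844)
step 7: x0=(-0.0952, -1.1763, 0.1536) x1=(-0.5483, 0.9767, -0.9272) x2=(-0.1406, -0.9846, 1.2713) x3=(1.5908, 1.1761, 0.1124)
step 8: x0=(-0.0710, -1.1368, 0.0946) x1=(-0.5345, 0.9264, -0.8871) x2=(-0.1116, -0.8558, 1.1742) x3=(1.5321, 1.0691, 0.1411)
step 9: x0=(-0.0457, -1.0940, 0.0342) x1=(-0.5187, 0.8734, -0.8441) x2=(-0.0806, -0.7199, 1.0731) x3=(1.4672, 0.9566, 0.1701)
step 10: x0=(-0.0194, -1.0486, -0.0275) x1=(-0.5011, 0.8182, -0.7985) x2=(-0.0479, -0.5783, 0.9691) x3=(1.3970, 0.8398, 0.1989)
step 11: x0=(0.0078, -1.0011, -0.0902) x1=(-0.4819, 0.7611, -0.7510) x2=(-0.0141, -0.4322, 0.8632) x3=(1.3224, 0.7197, 0.2274)
step 12: x0=(0.0355, -0.9522, -0.1538) x1=(-0.4615, 0.7028, -0.7018) x2=(0.0202, -0.2831, 0.7565) x3=(1.2446, 0.5975, 0.2551)
step 13: x0=(0.0637, -0.9024, -0.2179) x1=(-0.4401, 0.6436, -0.6517) x2=(0.0544, -0.1323, 0.6501) x3=(1.1647, 0.4742, 0.2820)
step 14: x0=(0.0921, -0.8523, -0.2825) x1=(-0.4180, 0.5840, -0.6011) x2=(0.0877, 0.0193, 0.5447) x3=(1.0838, 0.3506, 0.3080)
step 15: x0=(0.1208, -0.8024, -0.3475) x1=(-0.3956, 0.5243, -0.5504) x2=(0.1196, 0.1710, 0.4411) x3=(1.0033, 0.2272, 0.3332)
step 16: x0=(0.1494, -0.7531, -0.4128) x1=(-0.3732, 0.4650, -0.5002) x2=(0.1496, 0.3230, 0.3397) x3=(0.9242, 0.1040, 0.3580)
step 17: x0=(0.1781, -0.7047, -0.4785) x1=(-0.3514, 0.4061, -0.4507) x2=(0.1779, 0.4761, 0.2405) x3=(0.8471, -0.0196, 0.3829)
step 18: x0=(0.2068, -0.6573, -0.5446) x1=(-0.3306, 0.3476, -0.4021) x2=(0.2056, 0.6316, 0.1432) x3=(0.7719, -0.1439, 0.4085)
step 19: x0=(0.2356, -0.6110, -0.6114) x1=(-0.3110, 0.2892, -0.3544) x2=(0.2340, 0.7899, 0.0474) x3=(0.6982, -0.2690, 0.4354)
step 20: x0=(0.2646, -0.5655, -0.6789) x1=(-0.2928, 0.2309, -0.3073) x2=(0.2637, 0.9509, -0.0475) x3=(0.6253, -0.3949, 0.4635)
step 21: x0=(0.2939, -0.5206, -0.7473) x1=(-0.2759, 0.1726, -0.2602) x2=(0.2948, 1.1133, -0.1421) x3=(0.5532, -0.5209, 0.4928)
step 22: x0=(0.3236, -0.4760, -0.8165) x1=(-0.2602, 0.1145, -0.2131) x2=(0.3268, 1.2753, -0.2364) x3=(0.4814, -0.6465, 0.5229)
step 23: x0=(0.3539, -0.4313, -0.8865) x1=(-0.2454, 0.0568, -0.1656) x2=(0.3595, 1.4348, -0.3303) x3=(0.4099, -0.7711, 0.5533)
step 24: x0=(0.3848, -0.3862, -0.9569) x1=(-0.2313, -0.0002, -0.1178) x2=(0.3922, 1.5894, -0.4234) x3=(0.3388, -0.8939, 0.5832)
step 25: x0=(0.4161, -0.3404, -1.0275) x1=(-0.2177, -0.0563, -0.0698) x2=(0.4245, 1.7367, -0.5151) x3=(0.2680, -1.0140, 0.6120)
step 26: x0=(0.4477, -0.2937, -1.0978) x1=(-0.2043, -0.1112, -0.0216) x2=(0.4559, 1.8745, -0.6048) x3=(0.1978, -1.1304, 0.6389)
step 27: x0=(0.4795, -0.2461, -1.1675) x1=(-0.1910, -0.1645, 0.0263) x2=(0.4859, 2.0005, -0.6917) x3=(0.1284, -1.2422, 0.6631)
step 28: x0=(0.5113, -0.1975, -1.2361) x1=(-0.1774, -0.2160, 0.0738) x2=(0.5140, 2.1127, -0.7751) x3=(0.0600, -1.3484, 0.6839)
step 29: x0=(0.5427, -0.1480, -1.3030) x1=(-0.1635, -0.2654, 0.1206) x2=(0.5400, 2.2092, -0.8542) x3=(-0.0070, -1.4480, 0.7006)

pair (2,3), distance 0.8051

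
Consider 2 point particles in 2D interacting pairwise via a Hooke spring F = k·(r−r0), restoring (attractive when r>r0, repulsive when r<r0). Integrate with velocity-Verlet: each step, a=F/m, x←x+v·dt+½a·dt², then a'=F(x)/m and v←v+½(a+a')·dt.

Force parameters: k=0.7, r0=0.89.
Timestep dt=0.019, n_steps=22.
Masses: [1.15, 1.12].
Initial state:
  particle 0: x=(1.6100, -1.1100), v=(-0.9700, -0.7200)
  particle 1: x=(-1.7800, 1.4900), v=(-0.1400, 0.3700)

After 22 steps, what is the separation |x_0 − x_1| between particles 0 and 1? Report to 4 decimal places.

step 0: x0=(1.6100, -1.1100) x1=(-1.7800, 1.4900)
step 1: x0=(1.5913, -1.1235) x1=(-1.7824, 1.4968)
step 2: x0=(1.5720, -1.1365) x1=(-1.7841, 1.5031)
step 3: x0=(1.5521, -1.1490) x1=(-1.7853, 1.5090)
step 4: x0=(1.5316, -1.1611) x1=(-1.7858, 1.5144)
step 5: x0=(1.5105, -1.1727) x1=(-1.7858, 1.5193)
step 6: x0=(1.4889, -1.1838) x1=(-1.7852, 1.5237)
step 7: x0=(1.4667, -1.1945) x1=(-1.7840, 1.5276)
step 8: x0=(1.4440, -1.2047) x1=(-1.7822, 1.5311)
step 9: x0=(1.4206, -1.2144) x1=(-1.7798, 1.5341)
step 10: x0=(1.3968, -1.2237) x1=(-1.7769, 1.5366)
step 11: x0=(1.3723, -1.2324) x1=(-1.7734, 1.5385)
step 12: x0=(1.3474, -1.2407) x1=(-1.7693, 1.5400)
step 13: x0=(1.3219, -1.2485) x1=(-1.7647, 1.5410)
step 14: x0=(1.2958, -1.2559) x1=(-1.7596, 1.5416)
step 15: x0=(1.2693, -1.2627) x1=(-1.7539, 1.5416)
step 16: x0=(1.2422, -1.2691) x1=(-1.7477, 1.5411)
step 17: x0=(1.2146, -1.2750) x1=(-1.7409, 1.5401)
step 18: x0=(1.1865, -1.2804) x1=(-1.7336, 1.5386)
step 19: x0=(1.1579, -1.2853) x1=(-1.7258, 1.5367)
step 20: x0=(1.1288, -1.2897) x1=(-1.7175, 1.5342)
step 21: x0=(1.0992, -1.2936) x1=(-1.7087, 1.5312)
step 22: x0=(1.0691, -1.2971) x1=(-1.6994, 1.5278)

3.9553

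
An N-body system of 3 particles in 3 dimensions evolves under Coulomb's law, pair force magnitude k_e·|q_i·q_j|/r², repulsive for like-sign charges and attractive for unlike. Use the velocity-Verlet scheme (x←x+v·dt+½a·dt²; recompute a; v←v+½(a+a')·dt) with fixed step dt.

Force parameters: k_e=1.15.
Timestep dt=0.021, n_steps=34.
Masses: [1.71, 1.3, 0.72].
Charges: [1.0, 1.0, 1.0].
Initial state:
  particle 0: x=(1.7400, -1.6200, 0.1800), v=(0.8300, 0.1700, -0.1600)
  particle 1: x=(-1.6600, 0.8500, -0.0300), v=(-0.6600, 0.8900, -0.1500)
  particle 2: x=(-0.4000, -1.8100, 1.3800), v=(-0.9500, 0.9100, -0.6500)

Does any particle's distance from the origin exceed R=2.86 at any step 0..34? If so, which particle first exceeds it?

no

step 0: x0=(1.7400, -1.6200, 0.1800) x1=(-1.6600, 0.8500, -0.0300) x2=(-0.4000, -1.8100, 1.3800)
step 1: x0=(1.7575, -1.6164, 0.1766) x1=(-1.6739, 0.8687, -0.0332) x2=(-0.4200, -1.7909, 1.3664)
step 2: x0=(1.7750, -1.6129, 0.1732) x1=(-1.6878, 0.8875, -0.0363) x2=(-0.4400, -1.7719, 1.3529)
step 3: x0=(1.7925, -1.6093, 0.1698) x1=(-1.7017, 0.9063, -0.0395) x2=(-0.4602, -1.7530, 1.3394)
step 4: x0=(1.8102, -1.6058, 0.1664) x1=(-1.7157, 0.9251, -0.0427) x2=(-0.4804, -1.7341, 1.3261)
step 5: x0=(1.8278, -1.6022, 0.1629) x1=(-1.7297, 0.9440, -0.0460) x2=(-0.5007, -1.7152, 1.3128)
step 6: x0=(1.8456, -1.5987, 0.1595) x1=(-1.7437, 0.9629, -0.0492) x2=(-0.5210, -1.6965, 1.2996)
step 7: x0=(1.8633, -1.5952, 0.1560) x1=(-1.7578, 0.9819, -0.0525) x2=(-0.5414, -1.6777, 1.2864)
step 8: x0=(1.8812, -1.5917, 0.1525) x1=(-1.7719, 1.0009, -0.0557) x2=(-0.5619, -1.6591, 1.2733)
step 9: x0=(1.8990, -1.5881, 0.1489) x1=(-1.7860, 1.0199, -0.0590) x2=(-0.5824, -1.6405, 1.2603)
step 10: x0=(1.9170, -1.5846, 0.1454) x1=(-1.8002, 1.0390, -0.0623) x2=(-0.6030, -1.6220, 1.2474)
step 11: x0=(1.9349, -1.5811, 0.1418) x1=(-1.8143, 1.0582, -0.0657) x2=(-0.6237, -1.6035, 1.2345)
step 12: x0=(1.9530, -1.5777, 0.1383) x1=(-1.8286, 1.0774, -0.0690) x2=(-0.6444, -1.5851, 1.2217)
step 13: x0=(1.9710, -1.5742, 0.1347) x1=(-1.8428, 1.0966, -0.0724) x2=(-0.6652, -1.5667, 1.2090)
step 14: x0=(1.9891, -1.5707, 0.1311) x1=(-1.8571, 1.1158, -0.0757) x2=(-0.6860, -1.5484, 1.1963)
step 15: x0=(2.0073, -1.5672, 0.1275) x1=(-1.8714, 1.1351, -0.0791) x2=(-0.7069, -1.5301, 1.1837)
step 16: x0=(2.0255, -1.5638, 0.1239) x1=(-1.8857, 1.1545, -0.0825) x2=(-0.7278, -1.5120, 1.1711)
step 17: x0=(2.0437, -1.5603, 0.1202) x1=(-1.9000, 1.1739, -0.0860) x2=(-0.7488, -1.4938, 1.1586)
step 18: x0=(2.0620, -1.5569, 0.1166) x1=(-1.9144, 1.1933, -0.0894) x2=(-0.7698, -1.4758, 1.1462)
step 19: x0=(2.0803, -1.5535, 0.1129) x1=(-1.9288, 1.2128, -0.0929) x2=(-0.7909, -1.4577, 1.1338)
step 20: x0=(2.0987, -1.5500, 0.1093) x1=(-1.9433, 1.2323, -0.0963) x2=(-0.8120, -1.4398, 1.1214)
step 21: x0=(2.1171, -1.5466, 0.1056) x1=(-1.9577, 1.2519, -0.0998) x2=(-0.8332, -1.4219, 1.1091)
step 22: x0=(2.1355, -1.5432, 0.1019) x1=(-1.9722, 1.2715, -0.1033) x2=(-0.8544, -1.4041, 1.0969)
step 23: x0=(2.1540, -1.5398, 0.0982) x1=(-1.9868, 1.2911, -0.1068) x2=(-0.8756, -1.3863, 1.0847)
step 24: x0=(2.1725, -1.5364, 0.0945) x1=(-2.0013, 1.3108, -0.1104) x2=(-0.8969, -1.3685, 1.0725)
step 25: x0=(2.1911, -1.5330, 0.0908) x1=(-2.0159, 1.3306, -0.1139) x2=(-0.9182, -1.3509, 1.0604)
step 26: x0=(2.2097, -1.5297, 0.0871) x1=(-2.0305, 1.3503, -0.1175) x2=(-0.9396, -1.3333, 1.0484)
step 27: x0=(2.2283, -1.5263, 0.0833) x1=(-2.0451, 1.3702, -0.1211) x2=(-0.9610, -1.3157, 1.0364)
step 28: x0=(2.2470, -1.5229, 0.0796) x1=(-2.0598, 1.3900, -0.1247) x2=(-0.9825, -1.2982, 1.0244)
step 29: x0=(2.2657, -1.5196, 0.0759) x1=(-2.0744, 1.4099, -0.1283) x2=(-1.0039, -1.2808, 1.0125)
step 30: x0=(2.2844, -1.5162, 0.0721) x1=(-2.0891, 1.4299, -0.1319) x2=(-1.0254, -1.2634, 1.0006)
step 31: x0=(2.3032, -1.5129, 0.0684) x1=(-2.1039, 1.4499, -0.1355) x2=(-1.0470, -1.2461, 0.9888)
step 32: x0=(2.3219, -1.5096, 0.0646) x1=(-2.1186, 1.4699, -0.1392) x2=(-1.0685, -1.2288, 0.9770)
step 33: x0=(2.3408, -1.5062, 0.0609) x1=(-2.1334, 1.4900, -0.1429) x2=(-1.0901, -1.2116, 0.9653)
step 34: x0=(2.3596, -1.5029, 0.0571) x1=(-2.1482, 1.5101, -0.1466) x2=(-1.1118, -1.1945, 0.9536)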